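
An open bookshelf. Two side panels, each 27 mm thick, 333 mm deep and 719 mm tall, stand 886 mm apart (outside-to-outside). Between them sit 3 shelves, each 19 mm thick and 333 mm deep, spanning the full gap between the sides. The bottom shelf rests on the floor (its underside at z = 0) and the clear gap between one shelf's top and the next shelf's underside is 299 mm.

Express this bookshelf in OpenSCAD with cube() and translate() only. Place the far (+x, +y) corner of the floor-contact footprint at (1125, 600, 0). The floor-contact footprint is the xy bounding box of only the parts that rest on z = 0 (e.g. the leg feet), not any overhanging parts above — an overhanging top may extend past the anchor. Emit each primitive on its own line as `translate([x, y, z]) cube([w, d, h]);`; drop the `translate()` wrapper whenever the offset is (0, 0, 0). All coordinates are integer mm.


translate([239, 267, 0]) cube([27, 333, 719]);
translate([1098, 267, 0]) cube([27, 333, 719]);
translate([266, 267, 0]) cube([832, 333, 19]);
translate([266, 267, 318]) cube([832, 333, 19]);
translate([266, 267, 636]) cube([832, 333, 19]);


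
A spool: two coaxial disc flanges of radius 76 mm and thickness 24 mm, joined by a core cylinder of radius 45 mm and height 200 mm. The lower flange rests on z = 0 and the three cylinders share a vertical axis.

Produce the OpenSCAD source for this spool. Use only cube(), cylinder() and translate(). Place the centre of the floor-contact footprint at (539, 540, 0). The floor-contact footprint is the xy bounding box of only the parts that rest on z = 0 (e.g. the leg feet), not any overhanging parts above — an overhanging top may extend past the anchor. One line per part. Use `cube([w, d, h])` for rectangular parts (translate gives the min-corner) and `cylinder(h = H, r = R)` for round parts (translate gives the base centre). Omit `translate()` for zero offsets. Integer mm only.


translate([539, 540, 0]) cylinder(h = 24, r = 76);
translate([539, 540, 24]) cylinder(h = 200, r = 45);
translate([539, 540, 224]) cylinder(h = 24, r = 76);


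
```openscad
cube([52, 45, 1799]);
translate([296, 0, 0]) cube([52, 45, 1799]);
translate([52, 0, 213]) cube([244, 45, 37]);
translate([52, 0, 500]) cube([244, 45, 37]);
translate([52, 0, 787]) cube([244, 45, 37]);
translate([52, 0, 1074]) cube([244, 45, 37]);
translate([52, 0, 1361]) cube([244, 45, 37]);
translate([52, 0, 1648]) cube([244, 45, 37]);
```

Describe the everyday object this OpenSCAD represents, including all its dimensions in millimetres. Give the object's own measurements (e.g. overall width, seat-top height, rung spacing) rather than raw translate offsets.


A straight ladder. Two 52×45 mm vertical rails, 1799 mm tall, stand 348 mm apart (outside-to-outside) with their front faces coplanar on the −y side. 6 rungs, each 45 mm deep and 37 mm tall, span between the inner faces of the rails, front faces flush with the rails. The lowest rung's underside is at z = 213 mm and rungs are spaced 287 mm apart (underside to underside).


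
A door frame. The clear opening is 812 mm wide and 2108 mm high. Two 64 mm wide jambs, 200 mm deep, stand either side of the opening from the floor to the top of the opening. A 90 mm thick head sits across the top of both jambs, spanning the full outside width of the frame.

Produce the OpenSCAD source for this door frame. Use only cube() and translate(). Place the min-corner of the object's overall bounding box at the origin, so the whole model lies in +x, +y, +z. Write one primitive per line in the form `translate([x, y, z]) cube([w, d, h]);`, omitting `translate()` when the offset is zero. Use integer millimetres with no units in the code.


cube([64, 200, 2108]);
translate([876, 0, 0]) cube([64, 200, 2108]);
translate([0, 0, 2108]) cube([940, 200, 90]);


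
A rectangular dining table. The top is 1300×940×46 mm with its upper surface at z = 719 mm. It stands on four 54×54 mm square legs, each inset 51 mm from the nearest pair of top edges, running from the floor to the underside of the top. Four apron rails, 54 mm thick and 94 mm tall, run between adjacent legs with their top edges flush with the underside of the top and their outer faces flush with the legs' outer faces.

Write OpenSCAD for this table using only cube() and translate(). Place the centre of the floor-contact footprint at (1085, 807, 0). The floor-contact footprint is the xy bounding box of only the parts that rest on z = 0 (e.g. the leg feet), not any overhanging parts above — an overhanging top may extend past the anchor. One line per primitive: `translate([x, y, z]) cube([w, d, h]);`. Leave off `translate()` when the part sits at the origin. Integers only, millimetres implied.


translate([435, 337, 673]) cube([1300, 940, 46]);
translate([486, 388, 0]) cube([54, 54, 673]);
translate([1630, 388, 0]) cube([54, 54, 673]);
translate([486, 1172, 0]) cube([54, 54, 673]);
translate([1630, 1172, 0]) cube([54, 54, 673]);
translate([540, 388, 579]) cube([1090, 54, 94]);
translate([540, 1172, 579]) cube([1090, 54, 94]);
translate([486, 442, 579]) cube([54, 730, 94]);
translate([1630, 442, 579]) cube([54, 730, 94]);


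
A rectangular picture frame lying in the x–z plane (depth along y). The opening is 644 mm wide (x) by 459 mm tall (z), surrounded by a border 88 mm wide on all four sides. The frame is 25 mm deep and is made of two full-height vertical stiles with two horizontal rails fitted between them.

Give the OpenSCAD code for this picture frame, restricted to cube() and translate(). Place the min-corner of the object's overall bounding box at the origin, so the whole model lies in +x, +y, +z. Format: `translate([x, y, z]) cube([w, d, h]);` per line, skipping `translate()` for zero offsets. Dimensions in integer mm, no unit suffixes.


cube([88, 25, 635]);
translate([732, 0, 0]) cube([88, 25, 635]);
translate([88, 0, 0]) cube([644, 25, 88]);
translate([88, 0, 547]) cube([644, 25, 88]);


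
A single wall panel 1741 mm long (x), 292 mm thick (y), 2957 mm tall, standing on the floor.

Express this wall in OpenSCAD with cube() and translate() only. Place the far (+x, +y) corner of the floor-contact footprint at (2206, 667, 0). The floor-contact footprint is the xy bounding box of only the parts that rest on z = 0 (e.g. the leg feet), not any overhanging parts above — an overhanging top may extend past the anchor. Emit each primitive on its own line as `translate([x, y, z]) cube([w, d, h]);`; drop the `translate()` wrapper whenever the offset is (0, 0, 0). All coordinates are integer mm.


translate([465, 375, 0]) cube([1741, 292, 2957]);


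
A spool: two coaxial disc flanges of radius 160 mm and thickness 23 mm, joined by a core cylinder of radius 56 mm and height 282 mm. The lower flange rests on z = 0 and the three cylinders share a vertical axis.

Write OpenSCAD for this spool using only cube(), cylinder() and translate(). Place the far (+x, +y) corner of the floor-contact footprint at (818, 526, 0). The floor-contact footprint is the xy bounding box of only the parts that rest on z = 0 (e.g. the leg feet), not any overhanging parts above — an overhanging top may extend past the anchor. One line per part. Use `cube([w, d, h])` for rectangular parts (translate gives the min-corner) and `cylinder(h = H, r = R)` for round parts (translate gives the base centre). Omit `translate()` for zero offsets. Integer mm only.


translate([658, 366, 0]) cylinder(h = 23, r = 160);
translate([658, 366, 23]) cylinder(h = 282, r = 56);
translate([658, 366, 305]) cylinder(h = 23, r = 160);


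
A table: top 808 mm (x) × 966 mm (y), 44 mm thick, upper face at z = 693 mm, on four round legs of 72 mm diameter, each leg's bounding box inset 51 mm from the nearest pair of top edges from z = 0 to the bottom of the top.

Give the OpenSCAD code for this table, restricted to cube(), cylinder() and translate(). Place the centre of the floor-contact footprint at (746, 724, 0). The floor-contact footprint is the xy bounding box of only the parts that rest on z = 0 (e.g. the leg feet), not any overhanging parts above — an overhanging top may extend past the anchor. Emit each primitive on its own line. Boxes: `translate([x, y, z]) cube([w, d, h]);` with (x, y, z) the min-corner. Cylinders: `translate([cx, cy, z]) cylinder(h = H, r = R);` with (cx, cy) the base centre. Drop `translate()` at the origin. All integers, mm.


translate([342, 241, 649]) cube([808, 966, 44]);
translate([429, 328, 0]) cylinder(h = 649, r = 36);
translate([1063, 328, 0]) cylinder(h = 649, r = 36);
translate([429, 1120, 0]) cylinder(h = 649, r = 36);
translate([1063, 1120, 0]) cylinder(h = 649, r = 36);


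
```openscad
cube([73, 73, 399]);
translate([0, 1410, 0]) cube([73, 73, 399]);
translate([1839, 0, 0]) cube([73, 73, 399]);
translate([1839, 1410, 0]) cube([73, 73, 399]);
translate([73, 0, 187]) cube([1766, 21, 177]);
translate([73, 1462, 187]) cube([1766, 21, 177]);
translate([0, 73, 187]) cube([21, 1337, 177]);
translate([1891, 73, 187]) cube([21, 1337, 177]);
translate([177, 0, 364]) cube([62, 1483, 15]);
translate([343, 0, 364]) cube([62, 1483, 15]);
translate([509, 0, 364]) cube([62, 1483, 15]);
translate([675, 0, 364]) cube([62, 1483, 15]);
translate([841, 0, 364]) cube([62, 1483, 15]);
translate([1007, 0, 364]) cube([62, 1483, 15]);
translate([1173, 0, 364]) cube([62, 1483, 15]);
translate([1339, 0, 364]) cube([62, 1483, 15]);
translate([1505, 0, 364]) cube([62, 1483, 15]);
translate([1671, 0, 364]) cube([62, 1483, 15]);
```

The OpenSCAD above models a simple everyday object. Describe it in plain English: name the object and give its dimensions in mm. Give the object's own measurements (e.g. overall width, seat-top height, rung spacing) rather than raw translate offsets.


A bed frame 1912 mm long (x) by 1483 mm wide (y). Four 73×73 mm corner posts, 399 mm tall, at the corners of the footprint. Four rails of 21 mm thickness and 177 mm height run between adjacent posts with their undersides at z = 187 mm, their outer faces flush with the outside of the frame (the two x-running rails run between the posts' inner faces; the two y-running rails run between the posts' inner faces). 10 slats, each 62 mm wide (x) and 15 mm thick, lie across the top of the two x-running rails, running the full 1483 mm width of the frame in y; along x they sit between the end posts with a 104 mm gap after the −x posts and between neighbouring slats, leaving 106 mm before the +x posts.


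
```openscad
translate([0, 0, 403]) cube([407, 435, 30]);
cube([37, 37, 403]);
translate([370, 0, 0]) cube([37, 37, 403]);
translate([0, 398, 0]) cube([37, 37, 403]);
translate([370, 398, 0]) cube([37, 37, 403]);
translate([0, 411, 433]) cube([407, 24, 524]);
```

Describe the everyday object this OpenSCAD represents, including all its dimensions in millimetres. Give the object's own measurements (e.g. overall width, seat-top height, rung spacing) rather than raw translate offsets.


A chair. The seat is a 407×435×30 mm slab with its top at z = 433 mm, on four 37×37 mm corner legs (flush with the seat edges, standing on z = 0). A flat backrest 24 mm thick, 524 mm tall, spans the full seat width and rises from the seat top along its +y edge, rear face flush with the rear of the seat.


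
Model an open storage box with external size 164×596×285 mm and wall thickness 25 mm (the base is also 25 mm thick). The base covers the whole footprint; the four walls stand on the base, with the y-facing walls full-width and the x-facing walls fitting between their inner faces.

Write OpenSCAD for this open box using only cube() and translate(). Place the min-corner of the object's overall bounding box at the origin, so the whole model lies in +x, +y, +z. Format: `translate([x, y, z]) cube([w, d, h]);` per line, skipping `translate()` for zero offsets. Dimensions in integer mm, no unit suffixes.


cube([164, 596, 25]);
translate([0, 0, 25]) cube([164, 25, 260]);
translate([0, 571, 25]) cube([164, 25, 260]);
translate([0, 25, 25]) cube([25, 546, 260]);
translate([139, 25, 25]) cube([25, 546, 260]);


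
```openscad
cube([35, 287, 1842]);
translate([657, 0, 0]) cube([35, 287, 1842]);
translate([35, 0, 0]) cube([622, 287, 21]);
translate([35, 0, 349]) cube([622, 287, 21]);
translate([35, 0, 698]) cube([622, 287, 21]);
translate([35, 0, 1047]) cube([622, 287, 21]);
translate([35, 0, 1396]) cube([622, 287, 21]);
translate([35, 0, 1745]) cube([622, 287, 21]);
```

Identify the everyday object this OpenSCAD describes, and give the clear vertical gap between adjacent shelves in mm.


A bookshelf. The clear shelf gap is 328 mm.

Two tall side panels with 6 horizontal boards between them — a bookshelf. The first two shelf undersides are at z = 0 and z = 349; with shelf thickness 21, the clear gap is 349 − 0 − 21 = 328 mm.


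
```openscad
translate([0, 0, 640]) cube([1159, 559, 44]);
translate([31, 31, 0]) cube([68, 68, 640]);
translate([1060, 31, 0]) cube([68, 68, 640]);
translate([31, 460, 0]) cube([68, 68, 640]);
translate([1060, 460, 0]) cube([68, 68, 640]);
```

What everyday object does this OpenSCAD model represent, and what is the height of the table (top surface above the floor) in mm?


A table. The table height is 684 mm.

A 1159×559×44 slab sits at z = 640 on four 68 mm square posts — a table. The top surface is at 640 + 44 = 684 mm.


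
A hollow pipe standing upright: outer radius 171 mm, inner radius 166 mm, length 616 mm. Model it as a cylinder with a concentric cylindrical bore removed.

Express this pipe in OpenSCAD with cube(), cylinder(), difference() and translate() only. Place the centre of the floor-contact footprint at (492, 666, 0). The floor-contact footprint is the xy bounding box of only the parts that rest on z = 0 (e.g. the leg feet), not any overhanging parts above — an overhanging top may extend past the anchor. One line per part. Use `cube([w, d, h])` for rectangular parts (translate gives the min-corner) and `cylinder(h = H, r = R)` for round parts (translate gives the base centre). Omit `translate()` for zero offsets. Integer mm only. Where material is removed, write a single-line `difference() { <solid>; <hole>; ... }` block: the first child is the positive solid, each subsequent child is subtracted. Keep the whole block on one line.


difference() { translate([492, 666, 0]) cylinder(h = 616, r = 171); translate([492, 666, 0]) cylinder(h = 616, r = 166); }


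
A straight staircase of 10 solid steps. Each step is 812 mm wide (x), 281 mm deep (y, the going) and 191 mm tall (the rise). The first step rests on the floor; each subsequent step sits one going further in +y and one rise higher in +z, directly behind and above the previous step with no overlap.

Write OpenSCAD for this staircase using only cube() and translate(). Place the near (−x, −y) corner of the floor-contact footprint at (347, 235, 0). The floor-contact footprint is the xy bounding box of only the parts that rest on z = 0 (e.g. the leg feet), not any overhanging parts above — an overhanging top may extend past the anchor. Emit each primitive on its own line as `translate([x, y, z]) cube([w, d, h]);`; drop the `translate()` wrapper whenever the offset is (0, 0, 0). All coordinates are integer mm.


translate([347, 235, 0]) cube([812, 281, 191]);
translate([347, 516, 191]) cube([812, 281, 191]);
translate([347, 797, 382]) cube([812, 281, 191]);
translate([347, 1078, 573]) cube([812, 281, 191]);
translate([347, 1359, 764]) cube([812, 281, 191]);
translate([347, 1640, 955]) cube([812, 281, 191]);
translate([347, 1921, 1146]) cube([812, 281, 191]);
translate([347, 2202, 1337]) cube([812, 281, 191]);
translate([347, 2483, 1528]) cube([812, 281, 191]);
translate([347, 2764, 1719]) cube([812, 281, 191]);


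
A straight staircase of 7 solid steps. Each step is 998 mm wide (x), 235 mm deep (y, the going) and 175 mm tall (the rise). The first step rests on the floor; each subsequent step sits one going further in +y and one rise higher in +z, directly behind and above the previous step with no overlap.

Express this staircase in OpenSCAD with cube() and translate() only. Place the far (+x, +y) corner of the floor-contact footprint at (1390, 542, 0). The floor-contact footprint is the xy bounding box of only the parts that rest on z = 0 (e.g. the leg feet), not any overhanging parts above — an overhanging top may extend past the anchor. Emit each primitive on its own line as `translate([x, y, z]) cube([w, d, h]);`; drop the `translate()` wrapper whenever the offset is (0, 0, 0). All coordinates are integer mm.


translate([392, 307, 0]) cube([998, 235, 175]);
translate([392, 542, 175]) cube([998, 235, 175]);
translate([392, 777, 350]) cube([998, 235, 175]);
translate([392, 1012, 525]) cube([998, 235, 175]);
translate([392, 1247, 700]) cube([998, 235, 175]);
translate([392, 1482, 875]) cube([998, 235, 175]);
translate([392, 1717, 1050]) cube([998, 235, 175]);


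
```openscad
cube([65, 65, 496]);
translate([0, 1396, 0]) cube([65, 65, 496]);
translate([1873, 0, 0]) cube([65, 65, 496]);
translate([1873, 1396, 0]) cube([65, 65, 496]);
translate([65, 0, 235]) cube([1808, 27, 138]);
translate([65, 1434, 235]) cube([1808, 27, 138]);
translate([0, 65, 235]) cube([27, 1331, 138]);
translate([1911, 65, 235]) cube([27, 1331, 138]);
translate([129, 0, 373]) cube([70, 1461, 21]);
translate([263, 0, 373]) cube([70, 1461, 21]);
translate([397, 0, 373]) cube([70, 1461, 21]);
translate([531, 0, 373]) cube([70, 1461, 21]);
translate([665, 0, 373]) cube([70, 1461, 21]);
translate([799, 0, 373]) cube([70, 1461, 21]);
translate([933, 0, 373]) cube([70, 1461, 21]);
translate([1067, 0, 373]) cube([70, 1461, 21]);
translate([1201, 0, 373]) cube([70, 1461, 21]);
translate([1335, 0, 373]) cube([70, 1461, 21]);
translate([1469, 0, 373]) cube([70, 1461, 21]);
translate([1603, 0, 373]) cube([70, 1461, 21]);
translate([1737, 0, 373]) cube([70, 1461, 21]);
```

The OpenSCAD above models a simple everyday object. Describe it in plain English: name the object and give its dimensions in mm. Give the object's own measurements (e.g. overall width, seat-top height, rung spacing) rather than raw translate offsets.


A bed frame 1938 mm long (x) by 1461 mm wide (y). Four 65×65 mm corner posts, 496 mm tall, at the corners of the footprint. Four rails of 27 mm thickness and 138 mm height run between adjacent posts with their undersides at z = 235 mm, their outer faces flush with the outside of the frame (the two x-running rails run between the posts' inner faces; the two y-running rails run between the posts' inner faces). 13 slats, each 70 mm wide (x) and 21 mm thick, lie across the top of the two x-running rails, running the full 1461 mm width of the frame in y; along x they sit between the end posts with a 64 mm gap after the −x posts and between neighbouring slats, leaving 66 mm before the +x posts.


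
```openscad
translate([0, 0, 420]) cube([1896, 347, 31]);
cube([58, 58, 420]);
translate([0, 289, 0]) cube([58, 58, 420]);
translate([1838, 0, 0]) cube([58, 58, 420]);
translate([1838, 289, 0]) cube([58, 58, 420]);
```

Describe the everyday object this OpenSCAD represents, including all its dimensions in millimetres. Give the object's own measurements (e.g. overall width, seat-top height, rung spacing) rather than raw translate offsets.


A long wooden bench with a 1896 mm (x) × 347 mm (y) seat, 31 mm thick, its top surface 451 mm above the floor. Four 58 mm square legs at the seat corners, flush with the edges, run from z = 0 to the seat underside.


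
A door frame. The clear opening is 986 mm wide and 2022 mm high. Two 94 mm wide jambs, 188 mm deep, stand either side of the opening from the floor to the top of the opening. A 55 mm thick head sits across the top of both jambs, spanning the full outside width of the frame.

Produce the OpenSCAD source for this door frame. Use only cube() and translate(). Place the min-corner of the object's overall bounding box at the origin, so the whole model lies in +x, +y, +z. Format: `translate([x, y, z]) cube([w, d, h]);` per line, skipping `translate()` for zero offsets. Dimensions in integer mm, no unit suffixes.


cube([94, 188, 2022]);
translate([1080, 0, 0]) cube([94, 188, 2022]);
translate([0, 0, 2022]) cube([1174, 188, 55]);


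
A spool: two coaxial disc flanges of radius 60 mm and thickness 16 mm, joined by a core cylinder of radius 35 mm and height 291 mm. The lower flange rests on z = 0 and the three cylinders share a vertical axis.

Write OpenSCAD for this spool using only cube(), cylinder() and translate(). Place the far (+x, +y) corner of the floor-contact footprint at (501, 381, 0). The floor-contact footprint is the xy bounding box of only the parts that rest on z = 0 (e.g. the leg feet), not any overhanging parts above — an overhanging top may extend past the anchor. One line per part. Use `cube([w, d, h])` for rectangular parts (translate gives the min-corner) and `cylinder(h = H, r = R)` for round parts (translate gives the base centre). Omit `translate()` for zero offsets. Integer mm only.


translate([441, 321, 0]) cylinder(h = 16, r = 60);
translate([441, 321, 16]) cylinder(h = 291, r = 35);
translate([441, 321, 307]) cylinder(h = 16, r = 60);


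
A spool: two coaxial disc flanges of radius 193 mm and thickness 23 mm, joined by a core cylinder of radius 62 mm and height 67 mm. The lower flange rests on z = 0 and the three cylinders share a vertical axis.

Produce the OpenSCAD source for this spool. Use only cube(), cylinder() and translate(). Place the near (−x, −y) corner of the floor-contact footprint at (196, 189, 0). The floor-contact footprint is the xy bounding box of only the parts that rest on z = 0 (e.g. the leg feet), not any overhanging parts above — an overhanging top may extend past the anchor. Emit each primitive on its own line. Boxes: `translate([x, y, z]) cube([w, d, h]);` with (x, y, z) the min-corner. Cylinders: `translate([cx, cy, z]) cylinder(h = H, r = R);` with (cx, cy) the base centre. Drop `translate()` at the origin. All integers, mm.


translate([389, 382, 0]) cylinder(h = 23, r = 193);
translate([389, 382, 23]) cylinder(h = 67, r = 62);
translate([389, 382, 90]) cylinder(h = 23, r = 193);


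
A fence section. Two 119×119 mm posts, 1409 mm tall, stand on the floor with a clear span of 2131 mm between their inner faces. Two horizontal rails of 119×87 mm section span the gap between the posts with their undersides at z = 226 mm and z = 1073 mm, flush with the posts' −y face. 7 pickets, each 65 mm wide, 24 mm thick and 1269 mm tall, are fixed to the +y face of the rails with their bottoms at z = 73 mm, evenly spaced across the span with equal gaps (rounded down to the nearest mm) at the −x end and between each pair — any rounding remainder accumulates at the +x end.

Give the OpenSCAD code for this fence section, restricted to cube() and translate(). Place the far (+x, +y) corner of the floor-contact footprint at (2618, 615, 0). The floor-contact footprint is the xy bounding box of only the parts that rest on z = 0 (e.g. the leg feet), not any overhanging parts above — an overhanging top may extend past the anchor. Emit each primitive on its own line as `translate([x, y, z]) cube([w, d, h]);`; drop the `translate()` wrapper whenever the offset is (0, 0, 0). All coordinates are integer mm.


translate([249, 496, 0]) cube([119, 119, 1409]);
translate([2499, 496, 0]) cube([119, 119, 1409]);
translate([368, 496, 226]) cube([2131, 119, 87]);
translate([368, 496, 1073]) cube([2131, 119, 87]);
translate([577, 615, 73]) cube([65, 24, 1269]);
translate([851, 615, 73]) cube([65, 24, 1269]);
translate([1125, 615, 73]) cube([65, 24, 1269]);
translate([1399, 615, 73]) cube([65, 24, 1269]);
translate([1673, 615, 73]) cube([65, 24, 1269]);
translate([1947, 615, 73]) cube([65, 24, 1269]);
translate([2221, 615, 73]) cube([65, 24, 1269]);


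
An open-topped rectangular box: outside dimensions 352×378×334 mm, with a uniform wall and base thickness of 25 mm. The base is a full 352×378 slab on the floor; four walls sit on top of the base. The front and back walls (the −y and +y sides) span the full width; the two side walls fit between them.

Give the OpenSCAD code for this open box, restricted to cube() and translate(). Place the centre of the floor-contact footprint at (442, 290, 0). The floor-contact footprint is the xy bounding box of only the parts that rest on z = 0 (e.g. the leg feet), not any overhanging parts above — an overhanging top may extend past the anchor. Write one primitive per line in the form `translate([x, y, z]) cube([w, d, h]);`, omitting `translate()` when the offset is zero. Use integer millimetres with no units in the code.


translate([266, 101, 0]) cube([352, 378, 25]);
translate([266, 101, 25]) cube([352, 25, 309]);
translate([266, 454, 25]) cube([352, 25, 309]);
translate([266, 126, 25]) cube([25, 328, 309]);
translate([593, 126, 25]) cube([25, 328, 309]);


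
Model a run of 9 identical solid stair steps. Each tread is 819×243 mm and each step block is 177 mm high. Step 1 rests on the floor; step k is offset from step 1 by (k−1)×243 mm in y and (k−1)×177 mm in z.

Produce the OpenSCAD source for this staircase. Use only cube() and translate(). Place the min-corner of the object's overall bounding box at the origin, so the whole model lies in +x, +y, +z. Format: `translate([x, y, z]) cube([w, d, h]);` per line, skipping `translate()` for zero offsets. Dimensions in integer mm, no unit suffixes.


cube([819, 243, 177]);
translate([0, 243, 177]) cube([819, 243, 177]);
translate([0, 486, 354]) cube([819, 243, 177]);
translate([0, 729, 531]) cube([819, 243, 177]);
translate([0, 972, 708]) cube([819, 243, 177]);
translate([0, 1215, 885]) cube([819, 243, 177]);
translate([0, 1458, 1062]) cube([819, 243, 177]);
translate([0, 1701, 1239]) cube([819, 243, 177]);
translate([0, 1944, 1416]) cube([819, 243, 177]);


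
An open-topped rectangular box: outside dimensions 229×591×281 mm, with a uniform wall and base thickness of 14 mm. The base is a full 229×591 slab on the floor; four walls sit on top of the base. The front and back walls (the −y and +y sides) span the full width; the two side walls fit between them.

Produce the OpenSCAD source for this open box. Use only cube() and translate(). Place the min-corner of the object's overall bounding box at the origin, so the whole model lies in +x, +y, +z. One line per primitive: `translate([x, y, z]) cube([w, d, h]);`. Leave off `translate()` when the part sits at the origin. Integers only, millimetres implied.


cube([229, 591, 14]);
translate([0, 0, 14]) cube([229, 14, 267]);
translate([0, 577, 14]) cube([229, 14, 267]);
translate([0, 14, 14]) cube([14, 563, 267]);
translate([215, 14, 14]) cube([14, 563, 267]);


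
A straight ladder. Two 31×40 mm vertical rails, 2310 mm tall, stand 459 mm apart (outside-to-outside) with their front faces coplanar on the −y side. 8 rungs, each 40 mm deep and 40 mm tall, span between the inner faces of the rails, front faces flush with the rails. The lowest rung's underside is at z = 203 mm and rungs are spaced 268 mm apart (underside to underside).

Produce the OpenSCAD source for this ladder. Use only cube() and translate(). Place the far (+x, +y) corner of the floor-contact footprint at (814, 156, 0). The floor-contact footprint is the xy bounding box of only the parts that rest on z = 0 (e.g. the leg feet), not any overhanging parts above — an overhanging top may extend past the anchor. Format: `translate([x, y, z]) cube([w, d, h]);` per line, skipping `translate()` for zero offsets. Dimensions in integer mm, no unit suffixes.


translate([355, 116, 0]) cube([31, 40, 2310]);
translate([783, 116, 0]) cube([31, 40, 2310]);
translate([386, 116, 203]) cube([397, 40, 40]);
translate([386, 116, 471]) cube([397, 40, 40]);
translate([386, 116, 739]) cube([397, 40, 40]);
translate([386, 116, 1007]) cube([397, 40, 40]);
translate([386, 116, 1275]) cube([397, 40, 40]);
translate([386, 116, 1543]) cube([397, 40, 40]);
translate([386, 116, 1811]) cube([397, 40, 40]);
translate([386, 116, 2079]) cube([397, 40, 40]);


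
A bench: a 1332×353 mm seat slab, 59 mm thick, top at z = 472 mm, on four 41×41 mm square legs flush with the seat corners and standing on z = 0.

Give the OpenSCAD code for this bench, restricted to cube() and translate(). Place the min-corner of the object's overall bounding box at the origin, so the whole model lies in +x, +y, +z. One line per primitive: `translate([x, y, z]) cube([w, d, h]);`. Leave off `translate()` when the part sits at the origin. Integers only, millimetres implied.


// leg_h = 472 − 59 = 413
translate([0, 0, 413]) cube([1332, 353, 59]);
cube([41, 41, 413]);
translate([0, 312, 0]) cube([41, 41, 413]);
translate([1291, 0, 0]) cube([41, 41, 413]);
translate([1291, 312, 0]) cube([41, 41, 413]);


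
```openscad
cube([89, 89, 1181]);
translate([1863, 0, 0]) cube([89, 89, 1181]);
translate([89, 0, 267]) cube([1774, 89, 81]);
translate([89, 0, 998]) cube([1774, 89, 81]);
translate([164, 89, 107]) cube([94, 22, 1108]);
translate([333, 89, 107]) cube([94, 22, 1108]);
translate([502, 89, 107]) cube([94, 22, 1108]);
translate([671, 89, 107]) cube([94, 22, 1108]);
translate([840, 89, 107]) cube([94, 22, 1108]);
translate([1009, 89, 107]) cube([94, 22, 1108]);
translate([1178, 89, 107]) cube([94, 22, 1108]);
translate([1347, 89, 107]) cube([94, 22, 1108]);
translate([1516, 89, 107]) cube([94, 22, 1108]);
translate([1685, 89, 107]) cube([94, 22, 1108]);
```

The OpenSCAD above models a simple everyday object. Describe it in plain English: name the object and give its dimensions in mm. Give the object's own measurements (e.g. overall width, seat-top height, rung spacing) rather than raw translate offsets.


A fence section. Two 89×89 mm posts, 1181 mm tall, stand on the floor with a clear span of 1774 mm between their inner faces. Two horizontal rails of 89×81 mm section span the gap between the posts with their undersides at z = 267 mm and z = 998 mm, flush with the posts' −y face. 10 pickets, each 94 mm wide, 22 mm thick and 1108 mm tall, are fixed to the +y face of the rails with their bottoms at z = 107 mm, spaced across the span with a 75 mm gap after the −x post and between neighbouring pickets, with 84 mm left before the +x post.


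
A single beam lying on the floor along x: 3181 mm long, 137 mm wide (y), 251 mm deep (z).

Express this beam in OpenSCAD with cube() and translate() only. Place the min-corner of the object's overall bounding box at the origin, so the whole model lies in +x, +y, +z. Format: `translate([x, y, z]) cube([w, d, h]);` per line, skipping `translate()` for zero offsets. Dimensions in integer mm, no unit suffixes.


cube([3181, 137, 251]);


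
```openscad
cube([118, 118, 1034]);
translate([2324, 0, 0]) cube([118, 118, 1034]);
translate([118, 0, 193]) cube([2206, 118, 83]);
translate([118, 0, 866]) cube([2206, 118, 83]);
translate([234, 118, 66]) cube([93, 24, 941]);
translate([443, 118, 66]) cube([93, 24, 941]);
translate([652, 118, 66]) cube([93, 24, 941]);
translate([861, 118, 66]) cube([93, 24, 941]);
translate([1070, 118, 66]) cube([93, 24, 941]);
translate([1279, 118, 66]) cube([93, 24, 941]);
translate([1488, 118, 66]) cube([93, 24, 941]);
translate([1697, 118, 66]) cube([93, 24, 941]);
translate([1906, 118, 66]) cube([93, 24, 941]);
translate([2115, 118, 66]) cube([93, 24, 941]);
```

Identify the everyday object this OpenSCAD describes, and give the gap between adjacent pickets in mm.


A fence section. The picket gap is 116 mm.

Two posts, two rails, 10 pickets — a fence section. Span 2206 mm holds 10 pickets of 93 mm with 11 equal gaps: ⌊(2206 − 10·93) / 11⌋ = 116 mm.


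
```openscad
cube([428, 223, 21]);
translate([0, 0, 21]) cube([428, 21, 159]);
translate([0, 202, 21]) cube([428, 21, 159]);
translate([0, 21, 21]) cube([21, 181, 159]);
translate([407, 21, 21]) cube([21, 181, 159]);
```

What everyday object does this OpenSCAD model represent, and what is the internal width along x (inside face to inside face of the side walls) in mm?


An open box. The internal width is 386 mm.

A 428×223 base slab with four walls standing on it — an open box. The base is 428 mm wide and the walls are 21 mm thick, so the internal width is 428 − 2 × 21 = 386 mm.


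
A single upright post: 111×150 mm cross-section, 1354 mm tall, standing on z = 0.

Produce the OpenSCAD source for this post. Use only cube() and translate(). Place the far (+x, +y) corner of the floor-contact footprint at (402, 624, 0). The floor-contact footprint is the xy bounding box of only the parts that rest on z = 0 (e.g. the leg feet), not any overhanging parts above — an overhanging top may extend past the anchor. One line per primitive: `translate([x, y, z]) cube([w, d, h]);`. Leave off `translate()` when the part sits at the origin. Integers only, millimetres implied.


translate([291, 474, 0]) cube([111, 150, 1354]);


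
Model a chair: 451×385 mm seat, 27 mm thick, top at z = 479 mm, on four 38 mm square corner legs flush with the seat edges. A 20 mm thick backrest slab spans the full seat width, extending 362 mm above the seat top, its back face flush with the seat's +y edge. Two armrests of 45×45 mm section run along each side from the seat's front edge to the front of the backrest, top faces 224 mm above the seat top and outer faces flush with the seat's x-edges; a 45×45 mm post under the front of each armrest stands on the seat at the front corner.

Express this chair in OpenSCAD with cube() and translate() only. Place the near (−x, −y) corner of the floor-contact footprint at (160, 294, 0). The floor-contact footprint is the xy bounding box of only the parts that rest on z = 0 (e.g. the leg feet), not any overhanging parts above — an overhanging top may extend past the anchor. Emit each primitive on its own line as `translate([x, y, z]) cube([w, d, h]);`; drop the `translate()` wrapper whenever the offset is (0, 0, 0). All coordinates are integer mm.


translate([160, 294, 452]) cube([451, 385, 27]);
translate([160, 294, 0]) cube([38, 38, 452]);
translate([573, 294, 0]) cube([38, 38, 452]);
translate([160, 641, 0]) cube([38, 38, 452]);
translate([573, 641, 0]) cube([38, 38, 452]);
translate([160, 659, 479]) cube([451, 20, 362]);
translate([160, 294, 658]) cube([45, 365, 45]);
translate([566, 294, 658]) cube([45, 365, 45]);
translate([160, 294, 479]) cube([45, 45, 179]);
translate([566, 294, 479]) cube([45, 45, 179]);


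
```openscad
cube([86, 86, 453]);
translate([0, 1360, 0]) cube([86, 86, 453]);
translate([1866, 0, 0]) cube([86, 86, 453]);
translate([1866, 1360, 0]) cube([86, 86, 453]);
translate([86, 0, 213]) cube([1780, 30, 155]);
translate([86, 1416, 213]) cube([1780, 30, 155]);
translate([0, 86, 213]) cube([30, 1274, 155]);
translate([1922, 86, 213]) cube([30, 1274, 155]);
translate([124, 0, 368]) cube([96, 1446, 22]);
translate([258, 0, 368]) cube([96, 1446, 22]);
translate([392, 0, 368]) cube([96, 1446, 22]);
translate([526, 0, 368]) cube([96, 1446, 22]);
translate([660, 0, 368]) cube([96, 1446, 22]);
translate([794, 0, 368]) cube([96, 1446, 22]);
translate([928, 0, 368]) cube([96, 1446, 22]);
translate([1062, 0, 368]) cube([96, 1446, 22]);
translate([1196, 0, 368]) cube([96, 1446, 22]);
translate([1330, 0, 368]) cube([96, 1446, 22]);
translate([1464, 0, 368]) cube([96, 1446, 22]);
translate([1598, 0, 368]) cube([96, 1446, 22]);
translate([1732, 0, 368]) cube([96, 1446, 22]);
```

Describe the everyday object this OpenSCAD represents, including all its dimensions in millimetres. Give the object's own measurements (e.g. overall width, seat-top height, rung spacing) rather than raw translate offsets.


A bed frame 1952 mm long (x) by 1446 mm wide (y). Four 86×86 mm corner posts, 453 mm tall, at the corners of the footprint. Four rails of 30 mm thickness and 155 mm height run between adjacent posts with their undersides at z = 213 mm, their outer faces flush with the outside of the frame (the two x-running rails run between the posts' inner faces; the two y-running rails run between the posts' inner faces). 13 slats, each 96 mm wide (x) and 22 mm thick, lie across the top of the two x-running rails, running the full 1446 mm width of the frame in y; along x they sit between the end posts with a 38 mm gap after the −x posts and between neighbouring slats and before the +x posts.


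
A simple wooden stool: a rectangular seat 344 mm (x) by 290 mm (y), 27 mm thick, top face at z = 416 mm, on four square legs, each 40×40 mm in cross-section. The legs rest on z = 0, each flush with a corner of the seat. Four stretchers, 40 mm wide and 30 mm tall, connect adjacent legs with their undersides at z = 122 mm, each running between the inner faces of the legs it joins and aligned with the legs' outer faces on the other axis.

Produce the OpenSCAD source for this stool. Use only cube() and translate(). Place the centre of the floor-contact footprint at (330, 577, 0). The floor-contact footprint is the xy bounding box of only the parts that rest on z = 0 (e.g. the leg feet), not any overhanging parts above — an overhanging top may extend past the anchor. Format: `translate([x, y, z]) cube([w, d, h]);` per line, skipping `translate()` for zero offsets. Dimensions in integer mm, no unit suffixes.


// leg_h = 416 - 27 = 389
// stretcher span = 344 - 2*40 = 264
translate([158, 432, 389]) cube([344, 290, 27]);
translate([158, 432, 0]) cube([40, 40, 389]);
translate([462, 432, 0]) cube([40, 40, 389]);
translate([158, 682, 0]) cube([40, 40, 389]);
translate([462, 682, 0]) cube([40, 40, 389]);
translate([198, 432, 122]) cube([264, 40, 30]);
translate([198, 682, 122]) cube([264, 40, 30]);
translate([158, 472, 122]) cube([40, 210, 30]);
translate([462, 472, 122]) cube([40, 210, 30]);


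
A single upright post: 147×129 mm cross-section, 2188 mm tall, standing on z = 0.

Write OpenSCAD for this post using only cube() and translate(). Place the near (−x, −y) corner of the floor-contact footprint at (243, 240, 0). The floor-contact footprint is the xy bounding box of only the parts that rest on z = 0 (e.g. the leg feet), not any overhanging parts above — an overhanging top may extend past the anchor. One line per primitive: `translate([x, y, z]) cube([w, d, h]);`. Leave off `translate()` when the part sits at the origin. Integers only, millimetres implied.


translate([243, 240, 0]) cube([147, 129, 2188]);


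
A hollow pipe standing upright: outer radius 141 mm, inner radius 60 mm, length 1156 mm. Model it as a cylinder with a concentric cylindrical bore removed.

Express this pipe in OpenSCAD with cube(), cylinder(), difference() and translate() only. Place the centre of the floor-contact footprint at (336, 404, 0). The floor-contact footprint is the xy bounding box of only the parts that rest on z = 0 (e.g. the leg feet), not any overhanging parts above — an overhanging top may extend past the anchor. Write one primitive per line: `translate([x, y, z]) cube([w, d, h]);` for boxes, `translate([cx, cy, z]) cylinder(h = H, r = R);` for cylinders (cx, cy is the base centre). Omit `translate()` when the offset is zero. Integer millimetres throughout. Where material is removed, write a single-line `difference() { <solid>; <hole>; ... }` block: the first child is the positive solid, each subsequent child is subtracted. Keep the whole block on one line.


difference() { translate([336, 404, 0]) cylinder(h = 1156, r = 141); translate([336, 404, 0]) cylinder(h = 1156, r = 60); }


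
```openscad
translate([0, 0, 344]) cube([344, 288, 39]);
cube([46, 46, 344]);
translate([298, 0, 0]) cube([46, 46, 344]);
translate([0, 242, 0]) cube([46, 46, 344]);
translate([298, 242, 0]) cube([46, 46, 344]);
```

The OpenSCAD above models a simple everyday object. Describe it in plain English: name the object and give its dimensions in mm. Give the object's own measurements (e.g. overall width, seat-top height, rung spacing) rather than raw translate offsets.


A four-legged stool. The seat is a 344×288×39 mm slab whose top surface is at z = 383 mm; four square legs, each 46×46 mm in cross-section, run from the floor (z = 0) to the underside of the seat, each flush with a corner of the seat.


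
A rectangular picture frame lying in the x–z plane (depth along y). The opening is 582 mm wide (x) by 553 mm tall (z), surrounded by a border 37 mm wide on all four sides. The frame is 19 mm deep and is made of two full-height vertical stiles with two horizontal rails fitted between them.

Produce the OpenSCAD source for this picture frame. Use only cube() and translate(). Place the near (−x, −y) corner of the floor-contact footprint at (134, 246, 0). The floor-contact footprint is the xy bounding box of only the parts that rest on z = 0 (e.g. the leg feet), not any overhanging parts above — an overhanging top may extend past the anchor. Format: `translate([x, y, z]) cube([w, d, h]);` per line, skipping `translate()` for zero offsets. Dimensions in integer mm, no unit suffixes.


translate([134, 246, 0]) cube([37, 19, 627]);
translate([753, 246, 0]) cube([37, 19, 627]);
translate([171, 246, 0]) cube([582, 19, 37]);
translate([171, 246, 590]) cube([582, 19, 37]);
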